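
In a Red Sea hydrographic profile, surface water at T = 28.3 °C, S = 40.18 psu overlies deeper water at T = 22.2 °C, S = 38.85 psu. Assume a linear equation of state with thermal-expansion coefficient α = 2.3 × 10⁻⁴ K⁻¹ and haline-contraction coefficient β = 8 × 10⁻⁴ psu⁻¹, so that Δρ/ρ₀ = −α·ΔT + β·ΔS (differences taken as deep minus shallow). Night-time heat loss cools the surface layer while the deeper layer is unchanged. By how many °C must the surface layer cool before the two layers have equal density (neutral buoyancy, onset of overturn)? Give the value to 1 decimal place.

1.5 °C

Neutral buoyancy requires Δρ = 0, i.e. −α(T_deep − T_surf′) + β(S_deep − S_surf) = 0.
T_surf′ = T_deep − (β/α)·ΔS = 22.2 − (8 × 10⁻⁴/2.3 × 10⁻⁴)·(-1.33) = 26.826 °C.
Cooling required: 28.3 − (26.826) = 1.474 °C.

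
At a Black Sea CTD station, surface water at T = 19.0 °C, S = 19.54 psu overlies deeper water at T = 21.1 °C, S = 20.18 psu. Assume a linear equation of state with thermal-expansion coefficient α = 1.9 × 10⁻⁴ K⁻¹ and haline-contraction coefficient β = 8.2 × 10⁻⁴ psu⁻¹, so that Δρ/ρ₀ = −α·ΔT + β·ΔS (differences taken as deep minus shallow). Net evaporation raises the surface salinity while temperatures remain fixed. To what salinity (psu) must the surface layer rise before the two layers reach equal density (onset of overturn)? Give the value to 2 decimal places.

19.69 psu

Neutral buoyancy requires −α(T_deep − T_surf) + β(S_deep − S_surf′) = 0.
S_surf′ = S_deep − (α/β)·ΔT = 20.18 − (1.9 × 10⁻⁴/8.2 × 10⁻⁴)·(+2.1) = 19.6934 psu.
Increase required: 19.6934 − 19.54 = 0.1534 psu.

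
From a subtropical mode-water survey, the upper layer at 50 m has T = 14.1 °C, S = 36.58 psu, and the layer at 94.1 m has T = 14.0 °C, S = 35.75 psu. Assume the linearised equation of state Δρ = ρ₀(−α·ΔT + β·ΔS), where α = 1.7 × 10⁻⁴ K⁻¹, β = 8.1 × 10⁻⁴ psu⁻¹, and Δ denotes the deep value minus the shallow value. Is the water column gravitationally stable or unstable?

unstable

ΔT = 14.0 − 14.1 = -0.1 K and ΔS = 35.75 − 36.58 = -0.83 psu (deep − shallow).
−αΔT = 1.70 × 10⁻⁵; βΔS = -6.723 × 10⁻⁴; sum Δρ/ρ₀ = -6.553 × 10⁻⁴.
Δρ/ρ₀ < 0, so Δρ < 0: deeper water is lighter → statically unstable; the column would overturn.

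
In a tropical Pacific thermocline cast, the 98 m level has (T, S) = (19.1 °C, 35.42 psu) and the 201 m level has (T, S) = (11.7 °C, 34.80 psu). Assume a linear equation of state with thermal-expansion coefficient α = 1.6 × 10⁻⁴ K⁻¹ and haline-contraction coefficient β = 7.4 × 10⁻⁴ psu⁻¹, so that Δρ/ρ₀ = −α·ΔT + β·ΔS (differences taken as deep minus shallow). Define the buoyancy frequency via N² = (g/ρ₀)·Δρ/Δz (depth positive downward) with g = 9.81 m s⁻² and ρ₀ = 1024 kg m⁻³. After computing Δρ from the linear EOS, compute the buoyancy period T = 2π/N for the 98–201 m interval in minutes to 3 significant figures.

ΔT = -7.4 K, ΔS = -0.62 psu (deep − shallow).
Δρ/ρ₀ = −αΔT + βΔS = 1.184 × 10⁻³ − 4.588 × 10⁻⁴ = 7.252 × 10⁻⁴, so Δρ ≈ 0.7426 kg m⁻³.
N² = (g/ρ₀)·Δρ/Δz = g·(Δρ/ρ₀)/Δz = 9.81 × 7.252 × 10⁻⁴ / 103 = 6.9070 × 10⁻⁵ s⁻².
N = √(6.9070 × 10⁻⁵) = 8.3108 × 10⁻³ rad s⁻¹ → T = 2π/N = 756.03 s = 12.601 min ≈ 12.6 min.

12.6 min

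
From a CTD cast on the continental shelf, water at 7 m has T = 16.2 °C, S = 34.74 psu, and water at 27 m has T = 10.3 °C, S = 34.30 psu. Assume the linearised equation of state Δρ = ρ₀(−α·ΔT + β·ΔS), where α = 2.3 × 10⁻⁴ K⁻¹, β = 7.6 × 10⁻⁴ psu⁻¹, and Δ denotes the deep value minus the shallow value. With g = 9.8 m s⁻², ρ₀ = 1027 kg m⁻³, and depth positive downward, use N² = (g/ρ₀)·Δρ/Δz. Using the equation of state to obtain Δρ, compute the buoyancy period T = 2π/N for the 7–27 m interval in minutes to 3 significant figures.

4.68 min

ΔT = -5.9 K, ΔS = -0.44 psu (deep − shallow).
Δρ/ρ₀ = −αΔT + βΔS = 1.357 × 10⁻³ − 3.344 × 10⁻⁴ = 1.0226 × 10⁻³, so Δρ ≈ 1.050 kg m⁻³.
N² = (g/ρ₀)·Δρ/Δz = g·(Δρ/ρ₀)/Δz = 9.8 × 1.0226 × 10⁻³ / 20 = 5.0107 × 10⁻⁴ s⁻².
N = √(5.0107 × 10⁻⁴) = 0.022385 rad s⁻¹ → T = 2π/N = 280.69 s = 4.6782 min ≈ 4.68 min.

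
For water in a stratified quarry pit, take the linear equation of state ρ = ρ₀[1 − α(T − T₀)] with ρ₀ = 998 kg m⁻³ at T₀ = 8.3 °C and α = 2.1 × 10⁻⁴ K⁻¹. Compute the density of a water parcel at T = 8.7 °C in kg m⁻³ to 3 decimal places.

T − T₀ = +0.4 K.
Bracket = 1 − α·(+0.4) = 1 + (-8.40 × 10⁻⁵) = 0.9999160.
ρ = 998 × 0.9999160 = 997.916 kg m⁻³.

997.916 kg m⁻³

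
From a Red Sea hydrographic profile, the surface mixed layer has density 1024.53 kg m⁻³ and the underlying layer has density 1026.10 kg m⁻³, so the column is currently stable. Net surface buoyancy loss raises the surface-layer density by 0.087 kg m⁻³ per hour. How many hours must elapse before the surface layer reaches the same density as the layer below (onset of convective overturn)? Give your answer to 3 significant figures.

Density deficit of the surface layer: 1026.10 − 1024.53 = 1.57 kg m⁻³.
Required change = 1.57 / 0.087 = 18.0 hours.

18.0 hours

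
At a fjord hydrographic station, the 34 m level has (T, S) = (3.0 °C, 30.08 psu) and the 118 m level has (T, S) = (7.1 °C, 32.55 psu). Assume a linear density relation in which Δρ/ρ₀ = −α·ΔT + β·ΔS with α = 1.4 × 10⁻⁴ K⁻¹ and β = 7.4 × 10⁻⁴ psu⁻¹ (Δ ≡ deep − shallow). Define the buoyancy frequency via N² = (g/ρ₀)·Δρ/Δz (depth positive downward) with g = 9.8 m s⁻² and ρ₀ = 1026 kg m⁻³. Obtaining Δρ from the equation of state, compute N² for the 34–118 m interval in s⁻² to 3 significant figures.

ΔT = +4.1 K, ΔS = +2.47 psu (deep − shallow).
Δρ/ρ₀ = −αΔT + βΔS = -5.74 × 10⁻⁴ + 1.8278 × 10⁻³ = 1.2538 × 10⁻³, so Δρ ≈ 1.286 kg m⁻³.
N² = (g/ρ₀)·Δρ/Δz = g·(Δρ/ρ₀)/Δz = 9.8 × 1.2538 × 10⁻³ / 84 = 1.4628 × 10⁻⁴ s⁻² ≈ 1.46 × 10⁻⁴ s⁻².

1.46 × 10⁻⁴ s⁻²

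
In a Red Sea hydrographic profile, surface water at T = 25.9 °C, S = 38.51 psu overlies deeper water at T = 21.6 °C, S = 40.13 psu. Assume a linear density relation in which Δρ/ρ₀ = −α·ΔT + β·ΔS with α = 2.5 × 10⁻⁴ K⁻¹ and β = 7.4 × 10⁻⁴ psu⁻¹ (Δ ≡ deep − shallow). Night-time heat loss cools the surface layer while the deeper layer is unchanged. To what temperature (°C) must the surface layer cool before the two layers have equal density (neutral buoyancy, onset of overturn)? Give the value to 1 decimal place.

16.8 °C

Neutral buoyancy requires Δρ = 0, i.e. −α(T_deep − T_surf′) + β(S_deep − S_surf) = 0.
T_surf′ = T_deep − (β/α)·ΔS = 21.6 − (7.4 × 10⁻⁴/2.5 × 10⁻⁴)·(+1.62) = 16.805 °C.
Cooling required: 25.9 − (16.805) = 9.095 °C.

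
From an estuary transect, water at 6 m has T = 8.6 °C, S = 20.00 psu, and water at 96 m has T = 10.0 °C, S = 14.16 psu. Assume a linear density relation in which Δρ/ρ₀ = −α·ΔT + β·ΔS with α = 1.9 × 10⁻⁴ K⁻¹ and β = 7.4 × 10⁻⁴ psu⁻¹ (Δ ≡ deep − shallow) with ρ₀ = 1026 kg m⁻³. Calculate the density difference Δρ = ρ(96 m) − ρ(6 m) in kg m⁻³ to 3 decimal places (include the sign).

ΔT = +1.4 K, ΔS = -5.84 psu (deep − shallow).
Δρ/ρ₀ = −(1.9 × 10⁻⁴)(+1.4) + (7.4 × 10⁻⁴)(-5.84) = -4.5876 × 10⁻³.
Δρ = 1026 × (-4.5876 × 10⁻³) = -4.707 kg m⁻³.
Negative Δρ: lighter below, statically unstable.

-4.707 kg m⁻³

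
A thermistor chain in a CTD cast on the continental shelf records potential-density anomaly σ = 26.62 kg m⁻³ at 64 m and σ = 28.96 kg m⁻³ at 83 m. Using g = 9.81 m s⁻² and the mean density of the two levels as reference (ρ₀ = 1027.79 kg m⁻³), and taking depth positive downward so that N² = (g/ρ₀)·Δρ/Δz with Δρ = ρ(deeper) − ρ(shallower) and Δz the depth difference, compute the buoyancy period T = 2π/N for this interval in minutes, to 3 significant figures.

Δρ = 1028.96 − 1026.62 = 2.34 kg m⁻³ over Δz = 83 − 64 = 19 m.
N² = (9.81/1027.79) × (2.34/19) = 1.1755 × 10⁻³ s⁻².
N = √(1.1755 × 10⁻³) = 0.034286 rad s⁻¹, so T = 2π/N = 183.26 s = 3.0543 min ≈ 3.05 min.

3.05 min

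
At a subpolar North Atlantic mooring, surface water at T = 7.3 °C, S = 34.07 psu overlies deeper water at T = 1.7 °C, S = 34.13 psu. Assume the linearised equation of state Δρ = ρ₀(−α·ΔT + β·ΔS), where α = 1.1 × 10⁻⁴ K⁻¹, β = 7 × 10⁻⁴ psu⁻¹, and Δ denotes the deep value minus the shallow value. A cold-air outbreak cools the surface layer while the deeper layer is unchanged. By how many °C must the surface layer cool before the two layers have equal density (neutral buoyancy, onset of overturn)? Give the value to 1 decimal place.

6.0 °C

Neutral buoyancy requires Δρ = 0, i.e. −α(T_deep − T_surf′) + β(S_deep − S_surf) = 0.
T_surf′ = T_deep − (β/α)·ΔS = 1.7 − (7 × 10⁻⁴/1.1 × 10⁻⁴)·(+0.06) = 1.318 °C.
Cooling required: 7.3 − (1.318) = 5.982 °C.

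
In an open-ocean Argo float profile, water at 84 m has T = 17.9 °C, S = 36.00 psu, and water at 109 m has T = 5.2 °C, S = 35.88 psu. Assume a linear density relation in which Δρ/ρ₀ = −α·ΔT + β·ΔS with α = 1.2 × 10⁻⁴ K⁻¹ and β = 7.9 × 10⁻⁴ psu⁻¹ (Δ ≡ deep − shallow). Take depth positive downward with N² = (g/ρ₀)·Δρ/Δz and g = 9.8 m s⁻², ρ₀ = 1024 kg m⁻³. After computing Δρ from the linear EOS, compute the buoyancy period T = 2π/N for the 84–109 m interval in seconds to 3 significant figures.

265 s

ΔT = -12.7 K, ΔS = -0.12 psu (deep − shallow).
Δρ/ρ₀ = −αΔT + βΔS = 1.524 × 10⁻³ − 9.48 × 10⁻⁵ = 1.4292 × 10⁻³, so Δρ ≈ 1.464 kg m⁻³.
N² = (g/ρ₀)·Δρ/Δz = g·(Δρ/ρ₀)/Δz = 9.8 × 1.4292 × 10⁻³ / 25 = 5.6025 × 10⁻⁴ s⁻².
N = √(5.6025 × 10⁻⁴) = 0.023670 rad s⁻¹ → T = 2π/N = 265.45 s ≈ 265 s.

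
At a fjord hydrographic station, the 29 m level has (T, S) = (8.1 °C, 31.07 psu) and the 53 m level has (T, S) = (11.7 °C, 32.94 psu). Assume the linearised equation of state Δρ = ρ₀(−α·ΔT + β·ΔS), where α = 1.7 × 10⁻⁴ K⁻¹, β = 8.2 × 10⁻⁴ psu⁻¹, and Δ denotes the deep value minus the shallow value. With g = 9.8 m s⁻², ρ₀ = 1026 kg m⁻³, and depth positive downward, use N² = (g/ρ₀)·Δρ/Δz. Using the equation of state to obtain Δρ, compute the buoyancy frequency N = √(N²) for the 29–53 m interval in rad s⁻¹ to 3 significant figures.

0.0194 rad s⁻¹

ΔT = +3.6 K, ΔS = +1.87 psu (deep − shallow).
Δρ/ρ₀ = −αΔT + βΔS = -6.12 × 10⁻⁴ + 1.5334 × 10⁻³ = 9.214 × 10⁻⁴, so Δρ ≈ 0.9454 kg m⁻³.
N² = (g/ρ₀)·Δρ/Δz = g·(Δρ/ρ₀)/Δz = 9.8 × 9.214 × 10⁻⁴ / 24 = 3.7624 × 10⁻⁴ s⁻².
N = √(3.7624 × 10⁻⁴) = 0.019397 rad s⁻¹ ≈ 0.0194 rad s⁻¹.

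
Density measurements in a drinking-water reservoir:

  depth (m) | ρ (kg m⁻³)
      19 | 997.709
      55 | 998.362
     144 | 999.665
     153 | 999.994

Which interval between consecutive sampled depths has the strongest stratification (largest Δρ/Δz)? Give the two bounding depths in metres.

Compute the density gradient over each adjacent pair:
  19–55 m: Δρ/Δz = 0.653/36 = 0.018 kg m⁻⁴
  55–144 m: Δρ/Δz = 1.303/89 = 0.015 kg m⁻⁴
  144–153 m: Δρ/Δz = 0.329/9 = 0.037 kg m⁻⁴
The largest gradient is in the 144–153 m interval — the pycnocline.

144–153 m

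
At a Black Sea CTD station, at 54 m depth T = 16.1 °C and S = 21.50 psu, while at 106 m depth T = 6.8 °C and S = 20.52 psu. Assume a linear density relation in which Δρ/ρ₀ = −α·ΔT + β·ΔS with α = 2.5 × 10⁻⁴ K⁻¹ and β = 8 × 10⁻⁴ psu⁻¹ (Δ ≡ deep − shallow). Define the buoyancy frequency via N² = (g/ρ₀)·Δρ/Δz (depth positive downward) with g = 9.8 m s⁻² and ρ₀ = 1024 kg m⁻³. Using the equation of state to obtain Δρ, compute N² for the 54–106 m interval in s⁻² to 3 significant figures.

2.90 × 10⁻⁴ s⁻²

ΔT = -9.3 K, ΔS = -0.98 psu (deep − shallow).
Δρ/ρ₀ = −αΔT + βΔS = 2.325 × 10⁻³ − 7.84 × 10⁻⁴ = 1.541 × 10⁻³, so Δρ ≈ 1.578 kg m⁻³.
N² = (g/ρ₀)·Δρ/Δz = g·(Δρ/ρ₀)/Δz = 9.8 × 1.541 × 10⁻³ / 52 = 2.9042 × 10⁻⁴ s⁻² ≈ 2.90 × 10⁻⁴ s⁻².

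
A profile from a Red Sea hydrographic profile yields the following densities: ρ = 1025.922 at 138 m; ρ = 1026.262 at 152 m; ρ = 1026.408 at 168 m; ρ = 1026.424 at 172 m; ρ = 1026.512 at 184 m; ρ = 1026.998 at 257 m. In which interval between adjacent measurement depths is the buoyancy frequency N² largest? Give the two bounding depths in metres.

Compute the density gradient over each adjacent pair:
  138–152 m: Δρ/Δz = 0.340/14 = 0.024 kg m⁻⁴
  152–168 m: Δρ/Δz = 0.146/16 = 9.1 × 10⁻³ kg m⁻⁴
  168–172 m: Δρ/Δz = 0.016/4 = 4.0 × 10⁻³ kg m⁻⁴
  172–184 m: Δρ/Δz = 0.088/12 = 7.3 × 10⁻³ kg m⁻⁴
  184–257 m: Δρ/Δz = 0.486/73 = 6.7 × 10⁻³ kg m⁻⁴
The largest gradient is in the 138–152 m interval — the pycnocline.

138–152 m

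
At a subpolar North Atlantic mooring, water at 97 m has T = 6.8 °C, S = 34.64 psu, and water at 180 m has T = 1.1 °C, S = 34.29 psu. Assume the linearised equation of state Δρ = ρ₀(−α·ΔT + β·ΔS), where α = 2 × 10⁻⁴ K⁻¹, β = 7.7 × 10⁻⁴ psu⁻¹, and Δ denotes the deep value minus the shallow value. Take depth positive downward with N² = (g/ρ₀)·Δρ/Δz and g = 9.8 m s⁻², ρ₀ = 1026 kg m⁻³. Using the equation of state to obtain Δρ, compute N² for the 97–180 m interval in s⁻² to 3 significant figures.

ΔT = -5.7 K, ΔS = -0.35 psu (deep − shallow).
Δρ/ρ₀ = −αΔT + βΔS = 1.14 × 10⁻³ − 2.695 × 10⁻⁴ = 8.705 × 10⁻⁴, so Δρ ≈ 0.8931 kg m⁻³.
N² = (g/ρ₀)·Δρ/Δz = g·(Δρ/ρ₀)/Δz = 9.8 × 8.705 × 10⁻⁴ / 83 = 1.0278 × 10⁻⁴ s⁻² ≈ 1.03 × 10⁻⁴ s⁻².

1.03 × 10⁻⁴ s⁻²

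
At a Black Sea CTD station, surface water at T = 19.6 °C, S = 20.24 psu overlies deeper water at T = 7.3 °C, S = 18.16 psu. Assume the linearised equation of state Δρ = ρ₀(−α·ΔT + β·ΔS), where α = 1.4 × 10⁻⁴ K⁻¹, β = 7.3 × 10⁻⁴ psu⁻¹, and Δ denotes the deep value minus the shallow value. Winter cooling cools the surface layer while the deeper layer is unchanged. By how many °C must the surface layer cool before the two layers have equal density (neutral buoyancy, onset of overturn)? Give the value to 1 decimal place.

1.5 °C

Neutral buoyancy requires Δρ = 0, i.e. −α(T_deep − T_surf′) + β(S_deep − S_surf) = 0.
T_surf′ = T_deep − (β/α)·ΔS = 7.3 − (7.3 × 10⁻⁴/1.4 × 10⁻⁴)·(-2.08) = 18.146 °C.
Cooling required: 19.6 − (18.146) = 1.454 °C.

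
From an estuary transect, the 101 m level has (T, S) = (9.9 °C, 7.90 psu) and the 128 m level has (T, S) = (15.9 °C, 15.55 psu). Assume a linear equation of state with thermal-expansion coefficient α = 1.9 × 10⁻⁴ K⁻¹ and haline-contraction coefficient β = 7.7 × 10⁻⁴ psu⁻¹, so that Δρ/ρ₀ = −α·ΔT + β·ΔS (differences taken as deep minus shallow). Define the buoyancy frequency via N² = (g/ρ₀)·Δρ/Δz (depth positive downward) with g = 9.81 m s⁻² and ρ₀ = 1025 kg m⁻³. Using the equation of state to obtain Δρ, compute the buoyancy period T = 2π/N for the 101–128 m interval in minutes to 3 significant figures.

ΔT = +6.0 K, ΔS = +7.65 psu (deep − shallow).
Δρ/ρ₀ = −αΔT + βΔS = -1.14 × 10⁻³ + 5.8905 × 10⁻³ = 4.7505 × 10⁻³, so Δρ ≈ 4.869 kg m⁻³.
N² = (g/ρ₀)·Δρ/Δz = g·(Δρ/ρ₀)/Δz = 9.81 × 4.7505 × 10⁻³ / 27 = 1.7260 × 10⁻³ s⁻².
N = √(1.7260 × 10⁻³) = 0.041545 rad s⁻¹ → T = 2π/N = 151.24 s = 2.5207 min ≈ 2.52 min.

2.52 min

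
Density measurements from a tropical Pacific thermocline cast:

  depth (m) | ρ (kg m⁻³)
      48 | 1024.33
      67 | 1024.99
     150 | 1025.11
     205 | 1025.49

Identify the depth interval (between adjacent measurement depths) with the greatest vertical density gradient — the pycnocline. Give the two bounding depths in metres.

48–67 m

Compute the density gradient over each adjacent pair:
  48–67 m: Δρ/Δz = 0.66/19 = 0.035 kg m⁻⁴
  67–150 m: Δρ/Δz = 0.12/83 = 1.4 × 10⁻³ kg m⁻⁴
  150–205 m: Δρ/Δz = 0.38/55 = 6.9 × 10⁻³ kg m⁻⁴
The largest gradient is in the 48–67 m interval — the pycnocline.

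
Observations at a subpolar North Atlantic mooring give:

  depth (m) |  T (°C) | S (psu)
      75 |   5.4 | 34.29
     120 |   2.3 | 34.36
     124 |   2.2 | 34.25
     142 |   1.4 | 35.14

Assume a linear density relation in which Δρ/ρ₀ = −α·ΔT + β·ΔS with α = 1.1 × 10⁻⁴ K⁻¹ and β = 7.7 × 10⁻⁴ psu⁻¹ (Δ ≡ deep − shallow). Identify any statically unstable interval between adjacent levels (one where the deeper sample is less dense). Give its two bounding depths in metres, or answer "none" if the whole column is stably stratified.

Evaluate Δρ/ρ₀ = −αΔT + βΔS across each adjacent pair:
  75–120 m: −αΔT+βΔS = −(1.1 × 10⁻⁴)(-3.1)+(7.7 × 10⁻⁴)(+0.07) = 3.9 × 10⁻⁴ → stable
  120–124 m: −αΔT+βΔS = −(1.1 × 10⁻⁴)(-0.1)+(7.7 × 10⁻⁴)(-0.11) = -7.4 × 10⁻⁵ → UNSTABLE
  124–142 m: −αΔT+βΔS = −(1.1 × 10⁻⁴)(-0.8)+(7.7 × 10⁻⁴)(+0.89) = 7.7 × 10⁻⁴ → stable
The 120–124 m interval has Δρ < 0: lighter water underlies denser water.

120–124 m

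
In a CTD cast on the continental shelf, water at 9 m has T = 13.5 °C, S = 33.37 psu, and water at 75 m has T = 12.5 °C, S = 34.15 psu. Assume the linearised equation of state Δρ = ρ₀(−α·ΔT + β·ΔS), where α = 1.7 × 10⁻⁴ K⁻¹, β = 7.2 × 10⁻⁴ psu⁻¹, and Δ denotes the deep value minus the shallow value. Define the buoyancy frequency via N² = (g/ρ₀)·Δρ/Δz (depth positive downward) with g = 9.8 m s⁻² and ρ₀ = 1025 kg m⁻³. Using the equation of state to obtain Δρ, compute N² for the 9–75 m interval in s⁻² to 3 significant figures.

ΔT = -1.0 K, ΔS = +0.78 psu (deep − shallow).
Δρ/ρ₀ = −αΔT + βΔS = 1.70 × 10⁻⁴ + 5.616 × 10⁻⁴ = 7.316 × 10⁻⁴, so Δρ ≈ 0.7499 kg m⁻³.
N² = (g/ρ₀)·Δρ/Δz = g·(Δρ/ρ₀)/Δz = 9.8 × 7.316 × 10⁻⁴ / 66 = 1.0863 × 10⁻⁴ s⁻² ≈ 1.09 × 10⁻⁴ s⁻².

1.09 × 10⁻⁴ s⁻²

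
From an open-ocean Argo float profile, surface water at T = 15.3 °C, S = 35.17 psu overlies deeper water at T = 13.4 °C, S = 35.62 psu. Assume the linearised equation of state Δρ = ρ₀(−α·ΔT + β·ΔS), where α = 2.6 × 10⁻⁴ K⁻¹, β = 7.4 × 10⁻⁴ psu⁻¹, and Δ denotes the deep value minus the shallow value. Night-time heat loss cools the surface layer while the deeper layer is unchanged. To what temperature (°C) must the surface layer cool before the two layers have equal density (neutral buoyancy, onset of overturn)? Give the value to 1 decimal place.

Neutral buoyancy requires Δρ = 0, i.e. −α(T_deep − T_surf′) + β(S_deep − S_surf) = 0.
T_surf′ = T_deep − (β/α)·ΔS = 13.4 − (7.4 × 10⁻⁴/2.6 × 10⁻⁴)·(+0.45) = 12.119 °C.
Cooling required: 15.3 − (12.119) = 3.181 °C.

12.1 °C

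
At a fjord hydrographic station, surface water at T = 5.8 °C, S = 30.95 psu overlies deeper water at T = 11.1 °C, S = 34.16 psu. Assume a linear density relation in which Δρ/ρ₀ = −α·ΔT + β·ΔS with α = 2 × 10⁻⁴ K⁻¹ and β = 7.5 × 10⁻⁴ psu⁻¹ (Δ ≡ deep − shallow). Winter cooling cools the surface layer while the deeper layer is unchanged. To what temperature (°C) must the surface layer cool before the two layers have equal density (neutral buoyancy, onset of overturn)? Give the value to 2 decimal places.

Neutral buoyancy requires Δρ = 0, i.e. −α(T_deep − T_surf′) + β(S_deep − S_surf) = 0.
T_surf′ = T_deep − (β/α)·ΔS = 11.1 − (7.5 × 10⁻⁴/2 × 10⁻⁴)·(+3.21) = -0.9375 °C.
Cooling required: 5.8 − (-0.9375) = 6.7375 °C.

-0.94 °C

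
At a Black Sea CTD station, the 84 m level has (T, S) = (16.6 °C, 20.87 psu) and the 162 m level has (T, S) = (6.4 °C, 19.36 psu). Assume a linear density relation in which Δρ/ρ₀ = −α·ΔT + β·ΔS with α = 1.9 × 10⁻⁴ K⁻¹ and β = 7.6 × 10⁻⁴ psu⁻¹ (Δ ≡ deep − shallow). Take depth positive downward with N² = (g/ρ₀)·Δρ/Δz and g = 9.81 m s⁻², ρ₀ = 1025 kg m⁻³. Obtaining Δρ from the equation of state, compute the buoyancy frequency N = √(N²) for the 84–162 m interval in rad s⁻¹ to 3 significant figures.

9.97 × 10⁻³ rad s⁻¹

ΔT = -10.2 K, ΔS = -1.51 psu (deep − shallow).
Δρ/ρ₀ = −αΔT + βΔS = 1.938 × 10⁻³ − 1.1476 × 10⁻³ = 7.904 × 10⁻⁴, so Δρ ≈ 0.8102 kg m⁻³.
N² = (g/ρ₀)·Δρ/Δz = g·(Δρ/ρ₀)/Δz = 9.81 × 7.904 × 10⁻⁴ / 78 = 9.9408 × 10⁻⁵ s⁻².
N = √(9.9408 × 10⁻⁵) = 9.9704 × 10⁻³ rad s⁻¹ ≈ 9.97 × 10⁻³ rad s⁻¹.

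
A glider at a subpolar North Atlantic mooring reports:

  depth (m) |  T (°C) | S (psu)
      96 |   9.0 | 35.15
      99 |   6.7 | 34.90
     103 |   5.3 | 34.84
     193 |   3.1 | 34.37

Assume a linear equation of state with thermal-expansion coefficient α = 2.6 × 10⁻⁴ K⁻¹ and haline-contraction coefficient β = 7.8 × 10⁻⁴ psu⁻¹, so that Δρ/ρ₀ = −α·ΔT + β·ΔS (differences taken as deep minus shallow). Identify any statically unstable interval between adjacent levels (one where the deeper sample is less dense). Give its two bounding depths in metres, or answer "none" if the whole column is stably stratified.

none

Evaluate Δρ/ρ₀ = −αΔT + βΔS across each adjacent pair:
  96–99 m: −αΔT+βΔS = −(2.6 × 10⁻⁴)(-2.3)+(7.8 × 10⁻⁴)(-0.25) = 4.0 × 10⁻⁴ → stable
  99–103 m: −αΔT+βΔS = −(2.6 × 10⁻⁴)(-1.4)+(7.8 × 10⁻⁴)(-0.06) = 3.2 × 10⁻⁴ → stable
  103–193 m: −αΔT+βΔS = −(2.6 × 10⁻⁴)(-2.2)+(7.8 × 10⁻⁴)(-0.47) = 2.1 × 10⁻⁴ → stable
Every interval has Δρ > 0: the column is stably stratified throughout.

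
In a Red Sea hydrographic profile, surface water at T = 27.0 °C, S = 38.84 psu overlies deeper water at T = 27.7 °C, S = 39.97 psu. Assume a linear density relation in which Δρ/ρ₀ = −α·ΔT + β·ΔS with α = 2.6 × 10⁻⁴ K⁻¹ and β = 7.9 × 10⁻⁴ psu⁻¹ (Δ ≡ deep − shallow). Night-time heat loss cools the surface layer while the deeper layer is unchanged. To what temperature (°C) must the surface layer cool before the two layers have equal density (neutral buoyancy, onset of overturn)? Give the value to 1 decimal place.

24.3 °C

Neutral buoyancy requires Δρ = 0, i.e. −α(T_deep − T_surf′) + β(S_deep − S_surf) = 0.
T_surf′ = T_deep − (β/α)·ΔS = 27.7 − (7.9 × 10⁻⁴/2.6 × 10⁻⁴)·(+1.13) = 24.267 °C.
Cooling required: 27.0 − (24.267) = 2.733 °C.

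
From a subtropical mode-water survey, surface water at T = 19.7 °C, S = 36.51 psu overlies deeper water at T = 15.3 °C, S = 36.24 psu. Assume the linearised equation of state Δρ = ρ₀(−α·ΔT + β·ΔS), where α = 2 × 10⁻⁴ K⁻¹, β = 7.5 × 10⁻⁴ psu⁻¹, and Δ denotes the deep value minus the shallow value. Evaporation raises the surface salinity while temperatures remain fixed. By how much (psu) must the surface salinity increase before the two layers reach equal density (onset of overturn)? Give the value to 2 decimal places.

Neutral buoyancy requires −α(T_deep − T_surf) + β(S_deep − S_surf′) = 0.
S_surf′ = S_deep − (α/β)·ΔT = 36.24 − (2 × 10⁻⁴/7.5 × 10⁻⁴)·(-4.4) = 37.4133 psu.
Increase required: 37.4133 − 36.51 = 0.9033 psu.

0.90 psu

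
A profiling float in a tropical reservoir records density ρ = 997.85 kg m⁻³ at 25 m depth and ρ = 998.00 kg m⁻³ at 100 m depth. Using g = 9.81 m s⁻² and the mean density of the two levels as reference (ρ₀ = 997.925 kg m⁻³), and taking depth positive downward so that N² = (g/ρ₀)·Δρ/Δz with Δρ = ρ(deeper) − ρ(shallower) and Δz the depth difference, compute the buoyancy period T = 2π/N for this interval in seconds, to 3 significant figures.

1.42 × 10³ s

Δρ = 998.00 − 997.85 = 0.15 kg m⁻³ over Δz = 100 − 25 = 75 m.
N² = (9.81/997.925) × (0.15/75) = 1.9661 × 10⁻⁵ s⁻².
N = √(1.9661 × 10⁻⁵) = 4.4341 × 10⁻³ rad s⁻¹, so T = 2π/N = 1.4170 × 10³ s ≈ 1.42 × 10³ s.
Since Δρ > 0 the layer is stably stratified.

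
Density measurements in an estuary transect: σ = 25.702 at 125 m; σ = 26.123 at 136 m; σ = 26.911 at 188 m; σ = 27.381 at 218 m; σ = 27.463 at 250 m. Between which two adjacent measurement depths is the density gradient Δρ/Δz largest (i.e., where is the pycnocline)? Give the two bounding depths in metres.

125–136 m

Compute the density gradient over each adjacent pair:
  125–136 m: Δρ/Δz = 0.421/11 = 0.038 kg m⁻⁴
  136–188 m: Δρ/Δz = 0.788/52 = 0.015 kg m⁻⁴
  188–218 m: Δρ/Δz = 0.470/30 = 0.016 kg m⁻⁴
  218–250 m: Δρ/Δz = 0.082/32 = 2.6 × 10⁻³ kg m⁻⁴
The largest gradient is in the 125–136 m interval — the pycnocline.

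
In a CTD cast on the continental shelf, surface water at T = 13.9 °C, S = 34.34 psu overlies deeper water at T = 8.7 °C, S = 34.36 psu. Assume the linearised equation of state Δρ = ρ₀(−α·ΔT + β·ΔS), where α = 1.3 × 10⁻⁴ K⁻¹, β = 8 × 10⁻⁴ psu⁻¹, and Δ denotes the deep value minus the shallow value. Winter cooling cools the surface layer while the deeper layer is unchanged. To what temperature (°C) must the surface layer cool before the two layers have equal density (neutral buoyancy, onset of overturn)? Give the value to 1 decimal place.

Neutral buoyancy requires Δρ = 0, i.e. −α(T_deep − T_surf′) + β(S_deep − S_surf) = 0.
T_surf′ = T_deep − (β/α)·ΔS = 8.7 − (8 × 10⁻⁴/1.3 × 10⁻⁴)·(+0.02) = 8.577 °C.
Cooling required: 13.9 − (8.577) = 5.323 °C.

8.6 °C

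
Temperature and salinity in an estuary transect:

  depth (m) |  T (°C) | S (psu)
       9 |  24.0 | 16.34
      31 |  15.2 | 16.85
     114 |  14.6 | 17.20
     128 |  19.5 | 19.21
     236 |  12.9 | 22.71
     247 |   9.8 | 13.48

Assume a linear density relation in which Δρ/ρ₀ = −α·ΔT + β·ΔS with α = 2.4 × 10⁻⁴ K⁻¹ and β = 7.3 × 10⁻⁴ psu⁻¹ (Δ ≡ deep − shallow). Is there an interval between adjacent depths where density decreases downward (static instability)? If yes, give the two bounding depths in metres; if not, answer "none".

236–247 m

Evaluate Δρ/ρ₀ = −αΔT + βΔS across each adjacent pair:
  9–31 m: −αΔT+βΔS = −(2.4 × 10⁻⁴)(-8.8)+(7.3 × 10⁻⁴)(+0.51) = 2.5 × 10⁻³ → stable
  31–114 m: −αΔT+βΔS = −(2.4 × 10⁻⁴)(-0.6)+(7.3 × 10⁻⁴)(+0.35) = 4.0 × 10⁻⁴ → stable
  114–128 m: −αΔT+βΔS = −(2.4 × 10⁻⁴)(+4.9)+(7.3 × 10⁻⁴)(+2.01) = 2.9 × 10⁻⁴ → stable
  128–236 m: −αΔT+βΔS = −(2.4 × 10⁻⁴)(-6.6)+(7.3 × 10⁻⁴)(+3.50) = 4.1 × 10⁻³ → stable
  236–247 m: −αΔT+βΔS = −(2.4 × 10⁻⁴)(-3.1)+(7.3 × 10⁻⁴)(-9.23) = -6.0 × 10⁻³ → UNSTABLE
The 236–247 m interval has Δρ < 0: lighter water underlies denser water.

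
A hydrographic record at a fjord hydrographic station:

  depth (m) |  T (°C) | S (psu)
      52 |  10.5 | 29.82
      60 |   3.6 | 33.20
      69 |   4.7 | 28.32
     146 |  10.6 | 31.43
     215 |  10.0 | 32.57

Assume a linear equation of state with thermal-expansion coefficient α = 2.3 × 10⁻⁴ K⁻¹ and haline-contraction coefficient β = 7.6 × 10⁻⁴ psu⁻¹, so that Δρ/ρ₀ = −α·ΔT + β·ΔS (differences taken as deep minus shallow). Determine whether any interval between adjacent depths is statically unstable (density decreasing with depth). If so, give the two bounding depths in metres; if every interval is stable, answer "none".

Evaluate Δρ/ρ₀ = −αΔT + βΔS across each adjacent pair:
  52–60 m: −αΔT+βΔS = −(2.3 × 10⁻⁴)(-6.9)+(7.6 × 10⁻⁴)(+3.38) = 4.2 × 10⁻³ → stable
  60–69 m: −αΔT+βΔS = −(2.3 × 10⁻⁴)(+1.1)+(7.6 × 10⁻⁴)(-4.88) = -4.0 × 10⁻³ → UNSTABLE
  69–146 m: −αΔT+βΔS = −(2.3 × 10⁻⁴)(+5.9)+(7.6 × 10⁻⁴)(+3.11) = 1.0 × 10⁻³ → stable
  146–215 m: −αΔT+βΔS = −(2.3 × 10⁻⁴)(-0.6)+(7.6 × 10⁻⁴)(+1.14) = 1.0 × 10⁻³ → stable
The 60–69 m interval has Δρ < 0: lighter water underlies denser water.

60–69 m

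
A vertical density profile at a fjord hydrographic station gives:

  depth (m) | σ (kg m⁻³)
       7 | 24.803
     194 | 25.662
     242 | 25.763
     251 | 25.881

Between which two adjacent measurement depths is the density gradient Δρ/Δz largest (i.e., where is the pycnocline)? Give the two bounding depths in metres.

Compute the density gradient over each adjacent pair:
  7–194 m: Δρ/Δz = 0.859/187 = 4.6 × 10⁻³ kg m⁻⁴
  194–242 m: Δρ/Δz = 0.101/48 = 2.1 × 10⁻³ kg m⁻⁴
  242–251 m: Δρ/Δz = 0.118/9 = 0.013 kg m⁻⁴
The largest gradient is in the 242–251 m interval — the pycnocline.

242–251 m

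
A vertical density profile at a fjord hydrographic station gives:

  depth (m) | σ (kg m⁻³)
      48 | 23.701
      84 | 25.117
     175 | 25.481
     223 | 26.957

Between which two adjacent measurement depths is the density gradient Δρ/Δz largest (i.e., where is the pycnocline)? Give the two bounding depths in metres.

Compute the density gradient over each adjacent pair:
  48–84 m: Δρ/Δz = 1.416/36 = 0.039 kg m⁻⁴
  84–175 m: Δρ/Δz = 0.364/91 = 4.0 × 10⁻³ kg m⁻⁴
  175–223 m: Δρ/Δz = 1.476/48 = 0.031 kg m⁻⁴
The largest gradient is in the 48–84 m interval — the pycnocline.

48–84 m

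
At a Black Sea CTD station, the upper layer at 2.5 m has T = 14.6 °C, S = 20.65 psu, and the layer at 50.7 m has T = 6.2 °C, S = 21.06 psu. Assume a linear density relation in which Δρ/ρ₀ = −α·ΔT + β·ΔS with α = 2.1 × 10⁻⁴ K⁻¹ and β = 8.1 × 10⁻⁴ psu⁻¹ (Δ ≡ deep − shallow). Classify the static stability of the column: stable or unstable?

ΔT = 6.2 − 14.6 = -8.4 K and ΔS = 21.06 − 20.65 = +0.41 psu (deep − shallow).
−αΔT = 1.764 × 10⁻³; βΔS = 3.321 × 10⁻⁴; sum Δρ/ρ₀ = 2.0961 × 10⁻³.
Δρ/ρ₀ > 0, so Δρ > 0: deeper water is denser → statically stable.

stable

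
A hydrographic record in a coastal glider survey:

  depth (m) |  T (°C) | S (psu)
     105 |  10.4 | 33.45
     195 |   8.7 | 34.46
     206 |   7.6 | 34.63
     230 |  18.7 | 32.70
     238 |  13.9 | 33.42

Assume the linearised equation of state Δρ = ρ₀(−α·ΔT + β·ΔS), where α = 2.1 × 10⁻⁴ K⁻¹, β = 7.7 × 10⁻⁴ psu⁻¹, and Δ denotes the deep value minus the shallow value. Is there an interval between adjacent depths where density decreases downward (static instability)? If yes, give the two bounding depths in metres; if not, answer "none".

Evaluate Δρ/ρ₀ = −αΔT + βΔS across each adjacent pair:
  105–195 m: −αΔT+βΔS = −(2.1 × 10⁻⁴)(-1.7)+(7.7 × 10⁻⁴)(+1.01) = 1.1 × 10⁻³ → stable
  195–206 m: −αΔT+βΔS = −(2.1 × 10⁻⁴)(-1.1)+(7.7 × 10⁻⁴)(+0.17) = 3.6 × 10⁻⁴ → stable
  206–230 m: −αΔT+βΔS = −(2.1 × 10⁻⁴)(+11.1)+(7.7 × 10⁻⁴)(-1.93) = -3.8 × 10⁻³ → UNSTABLE
  230–238 m: −αΔT+βΔS = −(2.1 × 10⁻⁴)(-4.8)+(7.7 × 10⁻⁴)(+0.72) = 1.6 × 10⁻³ → stable
The 206–230 m interval has Δρ < 0: lighter water underlies denser water.

206–230 m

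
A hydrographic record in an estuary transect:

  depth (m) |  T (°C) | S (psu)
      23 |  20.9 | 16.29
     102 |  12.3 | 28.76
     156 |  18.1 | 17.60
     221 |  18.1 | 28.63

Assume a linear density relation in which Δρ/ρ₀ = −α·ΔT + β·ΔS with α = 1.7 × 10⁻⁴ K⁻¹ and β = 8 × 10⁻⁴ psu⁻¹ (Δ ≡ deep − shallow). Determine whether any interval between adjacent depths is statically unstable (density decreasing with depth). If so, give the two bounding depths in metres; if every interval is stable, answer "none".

Evaluate Δρ/ρ₀ = −αΔT + βΔS across each adjacent pair:
  23–102 m: −αΔT+βΔS = −(1.7 × 10⁻⁴)(-8.6)+(8 × 10⁻⁴)(+12.47) = 0.011 → stable
  102–156 m: −αΔT+βΔS = −(1.7 × 10⁻⁴)(+5.8)+(8 × 10⁻⁴)(-11.16) = -9.9 × 10⁻³ → UNSTABLE
  156–221 m: −αΔT+βΔS = −(1.7 × 10⁻⁴)(+0.0)+(8 × 10⁻⁴)(+11.03) = 8.8 × 10⁻³ → stable
The 102–156 m interval has Δρ < 0: lighter water underlies denser water.

102–156 m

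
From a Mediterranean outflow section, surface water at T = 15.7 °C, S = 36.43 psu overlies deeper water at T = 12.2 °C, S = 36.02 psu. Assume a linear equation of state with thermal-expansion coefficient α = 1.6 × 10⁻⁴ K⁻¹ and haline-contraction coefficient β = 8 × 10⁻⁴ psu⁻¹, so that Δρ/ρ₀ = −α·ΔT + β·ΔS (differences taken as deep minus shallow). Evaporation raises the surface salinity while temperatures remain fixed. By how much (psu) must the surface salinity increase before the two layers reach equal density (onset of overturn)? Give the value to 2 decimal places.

Neutral buoyancy requires −α(T_deep − T_surf) + β(S_deep − S_surf′) = 0.
S_surf′ = S_deep − (α/β)·ΔT = 36.02 − (1.6 × 10⁻⁴/8 × 10⁻⁴)·(-3.5) = 36.7200 psu.
Increase required: 36.7200 − 36.43 = 0.2900 psu.

0.29 psu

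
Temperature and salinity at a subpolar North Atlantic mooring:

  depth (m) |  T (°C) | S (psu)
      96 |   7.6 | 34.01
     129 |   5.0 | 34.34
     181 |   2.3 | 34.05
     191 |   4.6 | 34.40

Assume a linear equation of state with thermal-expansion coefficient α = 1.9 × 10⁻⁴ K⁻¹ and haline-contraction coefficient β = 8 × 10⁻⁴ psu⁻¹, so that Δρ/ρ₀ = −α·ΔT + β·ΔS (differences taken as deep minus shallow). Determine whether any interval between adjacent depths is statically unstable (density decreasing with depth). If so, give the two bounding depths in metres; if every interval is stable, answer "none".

181–191 m

Evaluate Δρ/ρ₀ = −αΔT + βΔS across each adjacent pair:
  96–129 m: −αΔT+βΔS = −(1.9 × 10⁻⁴)(-2.6)+(8 × 10⁻⁴)(+0.33) = 7.6 × 10⁻⁴ → stable
  129–181 m: −αΔT+βΔS = −(1.9 × 10⁻⁴)(-2.7)+(8 × 10⁻⁴)(-0.29) = 2.8 × 10⁻⁴ → stable
  181–191 m: −αΔT+βΔS = −(1.9 × 10⁻⁴)(+2.3)+(8 × 10⁻⁴)(+0.35) = -1.6 × 10⁻⁴ → UNSTABLE
The 181–191 m interval has Δρ < 0: lighter water underlies denser water.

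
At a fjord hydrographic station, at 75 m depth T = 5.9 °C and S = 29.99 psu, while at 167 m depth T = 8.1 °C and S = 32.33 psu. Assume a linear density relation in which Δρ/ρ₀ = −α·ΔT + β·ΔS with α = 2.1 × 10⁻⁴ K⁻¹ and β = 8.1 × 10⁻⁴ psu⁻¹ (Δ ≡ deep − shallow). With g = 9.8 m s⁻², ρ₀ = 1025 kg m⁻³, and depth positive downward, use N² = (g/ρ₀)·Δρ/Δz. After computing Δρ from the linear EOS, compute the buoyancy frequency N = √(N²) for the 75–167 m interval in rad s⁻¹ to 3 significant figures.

0.0124 rad s⁻¹

ΔT = +2.2 K, ΔS = +2.34 psu (deep − shallow).
Δρ/ρ₀ = −αΔT + βΔS = -4.62 × 10⁻⁴ + 1.8954 × 10⁻³ = 1.4334 × 10⁻³, so Δρ ≈ 1.469 kg m⁻³.
N² = (g/ρ₀)·Δρ/Δz = g·(Δρ/ρ₀)/Δz = 9.8 × 1.4334 × 10⁻³ / 92 = 1.5269 × 10⁻⁴ s⁻².
N = √(1.5269 × 10⁻⁴) = 0.012357 rad s⁻¹ ≈ 0.0124 rad s⁻¹.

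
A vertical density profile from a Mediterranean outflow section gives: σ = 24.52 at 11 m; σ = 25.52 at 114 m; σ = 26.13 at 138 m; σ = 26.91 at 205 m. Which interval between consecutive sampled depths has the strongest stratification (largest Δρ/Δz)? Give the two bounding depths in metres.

114–138 m

Compute the density gradient over each adjacent pair:
  11–114 m: Δρ/Δz = 1.00/103 = 9.7 × 10⁻³ kg m⁻⁴
  114–138 m: Δρ/Δz = 0.61/24 = 0.025 kg m⁻⁴
  138–205 m: Δρ/Δz = 0.78/67 = 0.012 kg m⁻⁴
The largest gradient is in the 114–138 m interval — the pycnocline.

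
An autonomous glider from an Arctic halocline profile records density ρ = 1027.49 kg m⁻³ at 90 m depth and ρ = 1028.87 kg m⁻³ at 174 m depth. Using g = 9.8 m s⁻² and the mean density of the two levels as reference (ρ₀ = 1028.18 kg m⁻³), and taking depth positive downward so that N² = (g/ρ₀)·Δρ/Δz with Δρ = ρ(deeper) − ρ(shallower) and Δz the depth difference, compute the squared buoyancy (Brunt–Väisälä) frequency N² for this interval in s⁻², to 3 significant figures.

1.57 × 10⁻⁴ s⁻²

Δρ = 1028.87 − 1027.49 = 1.38 kg m⁻³ over Δz = 174 − 90 = 84 m.
N² = (9.8/1028.18) × (1.38/84) = 1.5659 × 10⁻⁴ s⁻² ≈ 1.57 × 10⁻⁴ s⁻².
N² > 0, so the interval is statically stable.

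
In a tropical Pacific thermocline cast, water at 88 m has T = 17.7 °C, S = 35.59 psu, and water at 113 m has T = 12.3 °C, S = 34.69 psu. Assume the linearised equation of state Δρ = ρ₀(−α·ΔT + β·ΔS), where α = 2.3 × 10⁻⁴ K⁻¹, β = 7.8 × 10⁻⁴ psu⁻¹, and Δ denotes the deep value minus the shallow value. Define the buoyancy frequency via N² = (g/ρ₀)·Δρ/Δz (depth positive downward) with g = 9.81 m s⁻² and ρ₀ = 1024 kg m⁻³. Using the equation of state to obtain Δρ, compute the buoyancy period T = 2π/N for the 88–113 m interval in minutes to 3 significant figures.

ΔT = -5.4 K, ΔS = -0.90 psu (deep − shallow).
Δρ/ρ₀ = −αΔT + βΔS = 1.242 × 10⁻³ − 7.02 × 10⁻⁴ = 5.40 × 10⁻⁴, so Δρ ≈ 0.5530 kg m⁻³.
N² = (g/ρ₀)·Δρ/Δz = g·(Δρ/ρ₀)/Δz = 9.81 × 5.40 × 10⁻⁴ / 25 = 2.1190 × 10⁻⁴ s⁻².
N = √(2.1190 × 10⁻⁴) = 0.014557 rad s⁻¹ → T = 2π/N = 431.63 s = 7.1938 min ≈ 7.19 min.

7.19 min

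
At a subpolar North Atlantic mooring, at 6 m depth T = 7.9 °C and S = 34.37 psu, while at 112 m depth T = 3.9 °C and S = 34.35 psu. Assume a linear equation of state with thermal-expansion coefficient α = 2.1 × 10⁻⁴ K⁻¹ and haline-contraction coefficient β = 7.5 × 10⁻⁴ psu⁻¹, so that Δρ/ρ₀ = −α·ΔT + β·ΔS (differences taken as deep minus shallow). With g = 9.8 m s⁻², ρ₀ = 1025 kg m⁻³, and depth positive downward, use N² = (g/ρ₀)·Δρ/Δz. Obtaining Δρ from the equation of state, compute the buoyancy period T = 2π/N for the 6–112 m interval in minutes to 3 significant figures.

12.0 min

ΔT = -4.0 K, ΔS = -0.02 psu (deep − shallow).
Δρ/ρ₀ = −αΔT + βΔS = 8.40 × 10⁻⁴ − 1.50 × 10⁻⁵ = 8.25 × 10⁻⁴, so Δρ ≈ 0.8456 kg m⁻³.
N² = (g/ρ₀)·Δρ/Δz = g·(Δρ/ρ₀)/Δz = 9.8 × 8.25 × 10⁻⁴ / 106 = 7.6274 × 10⁻⁵ s⁻².
N = √(7.6274 × 10⁻⁵) = 8.7335 × 10⁻³ rad s⁻¹ → T = 2π/N = 719.43 s = 11.990 min ≈ 12.0 min.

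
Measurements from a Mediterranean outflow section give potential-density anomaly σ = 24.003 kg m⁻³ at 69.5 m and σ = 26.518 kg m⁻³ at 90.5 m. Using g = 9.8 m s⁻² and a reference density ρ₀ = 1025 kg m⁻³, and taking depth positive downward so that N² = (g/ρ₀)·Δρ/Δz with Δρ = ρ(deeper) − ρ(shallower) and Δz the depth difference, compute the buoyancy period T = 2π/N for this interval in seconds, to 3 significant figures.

Δρ = 1026.518 − 1024.003 = 2.515 kg m⁻³ over Δz = 90.5 − 69.5 = 21 m.
N² = (9.8/1025) × (2.515/21) = 1.1450 × 10⁻³ s⁻².
N = √(1.1450 × 10⁻³) = 0.033838 rad s⁻¹, so T = 2π/N = 185.68 s ≈ 186 s.

186 s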